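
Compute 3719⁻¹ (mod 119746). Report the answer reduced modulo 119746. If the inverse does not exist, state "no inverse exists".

82589

gcd(119746, 3719) by repeated division:
119746 = 32×3719 + 738
3719 = 5×738 + 29
738 = 25×29 + 13
29 = 2×13 + 3
13 = 4×3 + 1
3 = 3×1 + 0
Since gcd(3719, 119746) = 1, back-substitute to write 1 as a combination:
1 = 13 − 4·3
1 = −4·29 + 9·13
1 = 9·738 − 229·29
1 = −229·3719 + 1154·738
1 = 1154·119746 − 37157·3719
Hence 3719⁻¹ ≡ -37157 ≡ 82589 (mod 119746).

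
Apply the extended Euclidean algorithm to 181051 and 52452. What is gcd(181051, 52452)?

Apply Euclid's algorithm to 181051 and 52452:
181051 = 3*52452 + 23695
52452 = 2*23695 + 5062
23695 = 4*5062 + 3447
5062 = 1*3447 + 1615
3447 = 2*1615 + 217
1615 = 7*217 + 96
217 = 2*96 + 25
96 = 3*25 + 21
25 = 1*21 + 4
21 = 5*4 + 1
4 = 4*1 + 0
gcd(181051, 52452) = 1.
Back-substituting:
1 = 21 − 5·4
1 = −5·25 + 6·21
1 = 6·96 − 23·25
1 = −23·217 + 52·96
1 = 52·1615 − 387·217
1 = −387·3447 + 826·1615
1 = 826·5062 − 1213·3447
1 = −1213·23695 + 5678·5062
1 = 5678·52452 − 12569·23695
1 = −12569·181051 + 43385·52452
So 1 = (-12569)·181051 + (43385)·52452.

1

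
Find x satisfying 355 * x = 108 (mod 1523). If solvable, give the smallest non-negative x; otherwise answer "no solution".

1090

First find gcd(355, 1523):
1523 = 4·355 + 103
355 = 3·103 + 46
103 = 2·46 + 11
46 = 4·11 + 2
11 = 5·2 + 1
2 = 2·1 + 0
gcd = 1, so a unique solution mod 1523 exists.
Back-substitute for the Bézout coefficients:
1 = 11 − 5·2
1 = −5·46 + 21·11
1 = 21·103 − 47·46
1 = −47·355 + 162·103
1 = 162·1523 − 695·355
So 355·(-695) ≡ 1 (mod 1523), giving 355⁻¹ ≡ 828.
x ≡ 355⁻¹·108 ≡ 828·108 ≡ 1090 (mod 1523).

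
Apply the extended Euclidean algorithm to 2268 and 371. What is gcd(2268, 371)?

7

Apply Euclid's algorithm to 2268 and 371:
2268 = 6×371 + 42
371 = 8×42 + 35
42 = 1×35 + 7
35 = 5×7 + 0
gcd(2268, 371) = 7.
Working backward:
7 = 42 − 35
7 = −371 + 9·42
7 = 9·2268 − 55·371
So 7 = (9)·2268 + (-55)·371.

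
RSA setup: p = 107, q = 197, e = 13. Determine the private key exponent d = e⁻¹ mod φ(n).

9589

φ(n) = (p−1)(q−1) = 106·196 = 20776.
Need d with 13·d ≡ 1 (mod 20776). Apply the extended Euclidean algorithm:
20776 = 1598*13 + 2
13 = 6*2 + 1
2 = 2*1 + 0
Back-substitute:
1 = 13 − 6·2
1 = −6·20776 + 9589·13
So 13·9589 ≡ 1 (mod 20776), hence d = 9589.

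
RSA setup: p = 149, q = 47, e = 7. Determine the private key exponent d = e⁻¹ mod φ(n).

φ(n) = (p−1)(q−1) = 148·46 = 6808.
Need d with 7·d ≡ 1 (mod 6808). Apply the extended Euclidean algorithm:
6808 = 972×7 + 4
7 = 1×4 + 3
4 = 1×3 + 1
3 = 3×1 + 0
Back-substitute:
1 = 4 − 3
1 = −7 + 2·4
1 = 2·6808 − 1945·7
So 7·(-1945) ≡ 1 (mod 6808), hence d ≡ -1945 ≡ 4863 (mod 6808).

4863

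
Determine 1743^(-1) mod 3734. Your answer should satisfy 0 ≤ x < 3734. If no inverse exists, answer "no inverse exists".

gcd(3734, 1743) by repeated division:
3734 = 2×1743 + 248
1743 = 7×248 + 7
248 = 35×7 + 3
7 = 2×3 + 1
3 = 3×1 + 0
The gcd is 1. Working backward:
1 = 7 − 2·3
1 = −2·248 + 71·7
1 = 71·1743 − 499·248
1 = −499·3734 + 1069·1743
So 1743·1069 ≡ 1 (mod 3734).

1069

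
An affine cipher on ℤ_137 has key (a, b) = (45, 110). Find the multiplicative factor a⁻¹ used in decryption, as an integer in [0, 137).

67

Run Euclid on (137, 45):
137 = 3*45 + 2
45 = 22*2 + 1
2 = 2*1 + 0
Since gcd(45, 137) = 1, back-substitute to write 1 as a combination:
1 = 45 − 22·2
1 = −22·137 + 67·45
So 45·67 ≡ 1 (mod 137).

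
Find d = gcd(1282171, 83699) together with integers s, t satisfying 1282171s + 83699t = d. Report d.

Euclidean algorithm:
1282171 = 15×83699 + 26686
83699 = 3×26686 + 3641
26686 = 7×3641 + 1199
3641 = 3×1199 + 44
1199 = 27×44 + 11
44 = 4×11 + 0
gcd(1282171, 83699) = 11.
Back-substituting:
11 = 1199 − 27·44
11 = −27·3641 + 82·1199
11 = 82·26686 − 601·3641
11 = −601·83699 + 1885·26686
11 = 1885·1282171 − 28876·83699
So 11 = (1885)·1282171 + (-28876)·83699.

11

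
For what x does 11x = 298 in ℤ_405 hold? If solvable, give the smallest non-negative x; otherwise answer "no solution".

248

First find gcd(11, 405):
405 = 36×11 + 9
11 = 1×9 + 2
9 = 4×2 + 1
2 = 2×1 + 0
gcd = 1, so a unique solution mod 405 exists.
Back-substitute for the Bézout coefficients:
1 = 9 − 4·2
1 = −4·11 + 5·9
1 = 5·405 − 184·11
So 11·(-184) ≡ 1 (mod 405), giving 11⁻¹ ≡ 221.
x ≡ 11⁻¹·298 ≡ 221·298 ≡ 248 (mod 405).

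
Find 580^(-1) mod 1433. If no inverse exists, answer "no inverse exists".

1391

Extended Euclidean algorithm:
1433 = 2*580 + 273
580 = 2*273 + 34
273 = 8*34 + 1
34 = 34*1 + 0
gcd = 1, so the inverse exists. Back-substitute:
1 = 273 − 8·34
1 = −8·580 + 17·273
1 = 17·1433 − 42·580
So 580·(-42) ≡ 1 (mod 1433), and -42 ≡ 1391 (mod 1433).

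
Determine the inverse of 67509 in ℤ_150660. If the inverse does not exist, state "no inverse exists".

Euclidean algorithm on 150660, 67509:
150660 = 2·67509 + 15642
67509 = 4·15642 + 4941
15642 = 3·4941 + 819
4941 = 6·819 + 27
819 = 30·27 + 9
27 = 3·9 + 0
The gcd is 9, not 1, hence no inverse exists.

no inverse exists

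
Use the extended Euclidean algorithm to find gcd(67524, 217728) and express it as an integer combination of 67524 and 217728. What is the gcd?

Apply Euclid's algorithm to 217728 and 67524:
217728 = 3·67524 + 15156
67524 = 4·15156 + 6900
15156 = 2·6900 + 1356
6900 = 5·1356 + 120
1356 = 11·120 + 36
120 = 3·36 + 12
36 = 3·12 + 0
gcd(67524, 217728) = 12.
Working backward:
12 = 120 − 3·36
12 = −3·1356 + 34·120
12 = 34·6900 − 173·1356
12 = −173·15156 + 380·6900
12 = 380·67524 − 1693·15156
12 = −1693·217728 + 5459·67524
So 12 = (-1693)·217728 + (5459)·67524.

12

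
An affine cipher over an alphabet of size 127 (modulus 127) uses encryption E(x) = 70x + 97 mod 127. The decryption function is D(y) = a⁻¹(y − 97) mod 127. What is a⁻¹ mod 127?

Run Euclid on (127, 70):
127 = 1×70 + 57
70 = 1×57 + 13
57 = 4×13 + 5
13 = 2×5 + 3
5 = 1×3 + 2
3 = 1×2 + 1
2 = 2×1 + 0
gcd = 1, so the inverse exists. Back-substitute:
1 = 3 − 2
1 = −5 + 2·3
1 = 2·13 − 5·5
1 = −5·57 + 22·13
1 = 22·70 − 27·57
1 = −27·127 + 49·70
So 70·49 ≡ 1 (mod 127).

49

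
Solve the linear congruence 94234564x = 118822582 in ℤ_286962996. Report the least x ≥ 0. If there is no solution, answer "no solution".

gcd(94234564, 286962996):
286962996 = 3*94234564 + 4259304
94234564 = 22*4259304 + 529876
4259304 = 8*529876 + 20296
529876 = 26*20296 + 2180
20296 = 9*2180 + 676
2180 = 3*676 + 152
676 = 4*152 + 68
152 = 2*68 + 16
68 = 4*16 + 4
16 = 4*4 + 0
gcd = 4, but 4 ∤ 118822582, so the congruence has no solution.

no solution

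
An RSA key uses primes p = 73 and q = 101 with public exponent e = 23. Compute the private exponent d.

6887

φ(n) = (p−1)(q−1) = 72·100 = 7200.
Need d with 23·d ≡ 1 (mod 7200). Apply the extended Euclidean algorithm:
7200 = 313·23 + 1
23 = 23·1 + 0
Back-substitute:
1 = 7200 − 313·23
So 23·(-313) ≡ 1 (mod 7200), hence d ≡ -313 ≡ 6887 (mod 7200).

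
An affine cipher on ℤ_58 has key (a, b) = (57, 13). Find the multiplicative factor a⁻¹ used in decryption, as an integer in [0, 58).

Extended Euclidean algorithm:
58 = 1×57 + 1
57 = 57×1 + 0
gcd = 1, so the inverse exists. Back-substitute:
1 = 58 − 57
So 57·(-1) ≡ 1 (mod 58), and -1 ≡ 57 (mod 58).

57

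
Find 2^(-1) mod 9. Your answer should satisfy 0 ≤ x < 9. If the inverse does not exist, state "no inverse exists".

5

gcd(9, 2) by repeated division:
9 = 4×2 + 1
2 = 2×1 + 0
Since gcd(2, 9) = 1, back-substitute to write 1 as a combination:
1 = 9 − 4·2
Hence 2⁻¹ ≡ -4 ≡ 5 (mod 9).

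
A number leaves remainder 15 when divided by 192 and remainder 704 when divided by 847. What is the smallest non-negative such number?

Write x = 15 + 192·k. Then 192·k ≡ 704 − 15 ≡ 689 (mod 847).
Need 192⁻¹ mod 847. Extended Euclid on (847, 192):
847 = 4·192 + 79
192 = 2·79 + 34
79 = 2·34 + 11
34 = 3·11 + 1
11 = 11·1 + 0
Back-substitute:
1 = 34 − 3·11
1 = −3·79 + 7·34
1 = 7·192 − 17·79
1 = −17·847 + 75·192
192⁻¹ ≡ 75 (mod 847), so k ≡ 75·689 ≡ 8 (mod 847).
x = 15 + 192·8 = 1551.

1551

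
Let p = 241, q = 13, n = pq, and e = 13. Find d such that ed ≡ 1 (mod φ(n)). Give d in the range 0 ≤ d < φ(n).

2437

φ(n) = (p−1)(q−1) = 240·12 = 2880.
Need d with 13·d ≡ 1 (mod 2880). Apply the extended Euclidean algorithm:
2880 = 221×13 + 7
13 = 1×7 + 6
7 = 1×6 + 1
6 = 6×1 + 0
Back-substitute:
1 = 7 − 6
1 = −13 + 2·7
1 = 2·2880 − 443·13
So 13·(-443) ≡ 1 (mod 2880), hence d ≡ -443 ≡ 2437 (mod 2880).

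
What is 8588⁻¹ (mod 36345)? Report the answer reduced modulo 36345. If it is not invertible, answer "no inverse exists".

Extended Euclidean algorithm:
36345 = 4×8588 + 1993
8588 = 4×1993 + 616
1993 = 3×616 + 145
616 = 4×145 + 36
145 = 4×36 + 1
36 = 36×1 + 0
The gcd is 1. Working backward:
1 = 145 − 4·36
1 = −4·616 + 17·145
1 = 17·1993 − 55·616
1 = −55·8588 + 237·1993
1 = 237·36345 − 1003·8588
Thus 8588·(-1003) ≡ 1 (mod 36345); reducing, -1003 mod 36345 = 35342.

35342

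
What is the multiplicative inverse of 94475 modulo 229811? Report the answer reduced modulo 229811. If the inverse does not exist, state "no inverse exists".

gcd(229811, 94475) by repeated division:
229811 = 2*94475 + 40861
94475 = 2*40861 + 12753
40861 = 3*12753 + 2602
12753 = 4*2602 + 2345
2602 = 1*2345 + 257
2345 = 9*257 + 32
257 = 8*32 + 1
32 = 32*1 + 0
The gcd is 1. Working backward:
1 = 257 − 8·32
1 = −8·2345 + 73·257
1 = 73·2602 − 81·2345
1 = −81·12753 + 397·2602
1 = 397·40861 − 1272·12753
1 = −1272·94475 + 2941·40861
1 = 2941·229811 − 7154·94475
Hence 94475⁻¹ ≡ -7154 ≡ 222657 (mod 229811).

222657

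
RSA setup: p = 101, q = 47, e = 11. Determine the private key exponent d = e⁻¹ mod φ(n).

φ(n) = (p−1)(q−1) = 100·46 = 4600.
Need d with 11·d ≡ 1 (mod 4600). Apply the extended Euclidean algorithm:
4600 = 418×11 + 2
11 = 5×2 + 1
2 = 2×1 + 0
Back-substitute:
1 = 11 − 5·2
1 = −5·4600 + 2091·11
So 11·2091 ≡ 1 (mod 4600), hence d = 2091.

2091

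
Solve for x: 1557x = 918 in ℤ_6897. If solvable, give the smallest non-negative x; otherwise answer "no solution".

First find gcd(1557, 6897):
6897 = 4*1557 + 669
1557 = 2*669 + 219
669 = 3*219 + 12
219 = 18*12 + 3
12 = 4*3 + 0
gcd = 3 and 3 | 918, so solutions exist. Divide through by 3: 519x ≡ 306 (mod 2299).
Now find 519⁻¹ mod 2299:
2299 = 4*519 + 223
519 = 2*223 + 73
223 = 3*73 + 4
73 = 18*4 + 1
4 = 4*1 + 0
Back-substitute:
1 = 73 − 18·4
1 = −18·223 + 55·73
1 = 55·519 − 128·223
1 = −128·2299 + 567·519
So 519⁻¹ ≡ 567 (mod 2299).
Then x ≡ 567·306 ≡ 1077 (mod 2299); the smallest non-negative solution is x = 1077.

1077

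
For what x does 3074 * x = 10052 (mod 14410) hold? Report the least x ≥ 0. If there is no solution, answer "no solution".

983

First find gcd(3074, 14410):
14410 = 4*3074 + 2114
3074 = 1*2114 + 960
2114 = 2*960 + 194
960 = 4*194 + 184
194 = 1*184 + 10
184 = 18*10 + 4
10 = 2*4 + 2
4 = 2*2 + 0
gcd = 2 and 2 | 10052, so solutions exist. Divide through by 2: 1537x ≡ 5026 (mod 7205).
Now find 1537⁻¹ mod 7205:
7205 = 4·1537 + 1057
1537 = 1·1057 + 480
1057 = 2·480 + 97
480 = 4·97 + 92
97 = 1·92 + 5
92 = 18·5 + 2
5 = 2·2 + 1
2 = 2·1 + 0
Back-substitute:
1 = 5 − 2·2
1 = −2·92 + 37·5
1 = 37·97 − 39·92
1 = −39·480 + 193·97
1 = 193·1057 − 425·480
1 = −425·1537 + 618·1057
1 = 618·7205 − 2897·1537
So 1537·(-2897) ≡ 1 (mod 7205), i.e. 1537⁻¹ ≡ 4308.
Then x ≡ 4308·5026 ≡ 983 (mod 7205); the smallest non-negative solution is x = 983.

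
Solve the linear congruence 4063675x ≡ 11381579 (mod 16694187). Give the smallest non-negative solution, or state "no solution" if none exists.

6434015

First find gcd(4063675, 16694187):
16694187 = 4*4063675 + 439487
4063675 = 9*439487 + 108292
439487 = 4*108292 + 6319
108292 = 17*6319 + 869
6319 = 7*869 + 236
869 = 3*236 + 161
236 = 1*161 + 75
161 = 2*75 + 11
75 = 6*11 + 9
11 = 1*9 + 2
9 = 4*2 + 1
2 = 2*1 + 0
gcd = 1, so a unique solution mod 16694187 exists.
Back-substitute for the Bézout coefficients:
1 = 9 − 4·2
1 = −4·11 + 5·9
1 = 5·75 − 34·11
1 = −34·161 + 73·75
1 = 73·236 − 107·161
1 = −107·869 + 394·236
1 = 394·6319 − 2865·869
1 = −2865·108292 + 49099·6319
1 = 49099·439487 − 199261·108292
1 = −199261·4063675 + 1842448·439487
1 = 1842448·16694187 − 7569053·4063675
So 4063675·(-7569053) ≡ 1 (mod 16694187), giving 4063675⁻¹ ≡ 9125134.
x ≡ 4063675⁻¹·11381579 ≡ 9125134·11381579 ≡ 6434015 (mod 16694187).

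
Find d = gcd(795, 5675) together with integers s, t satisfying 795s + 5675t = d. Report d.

5

Apply Euclid's algorithm to 5675 and 795:
5675 = 7*795 + 110
795 = 7*110 + 25
110 = 4*25 + 10
25 = 2*10 + 5
10 = 2*5 + 0
gcd(795, 5675) = 5.
Working backward:
5 = 25 − 2·10
5 = −2·110 + 9·25
5 = 9·795 − 65·110
5 = −65·5675 + 464·795
So 5 = (-65)·5675 + (464)·795.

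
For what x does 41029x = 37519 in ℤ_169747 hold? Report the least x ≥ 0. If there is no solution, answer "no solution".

166947

First find gcd(41029, 169747):
169747 = 4·41029 + 5631
41029 = 7·5631 + 1612
5631 = 3·1612 + 795
1612 = 2·795 + 22
795 = 36·22 + 3
22 = 7·3 + 1
3 = 3·1 + 0
gcd = 1, so a unique solution mod 169747 exists.
Back-substitute for the Bézout coefficients:
1 = 22 − 7·3
1 = −7·795 + 253·22
1 = 253·1612 − 513·795
1 = −513·5631 + 1792·1612
1 = 1792·41029 − 13057·5631
1 = −13057·169747 + 54020·41029
So 41029·(54020) ≡ 1 (mod 169747), giving 41029⁻¹ ≡ 54020.
x ≡ 41029⁻¹·37519 ≡ 54020·37519 ≡ 166947 (mod 169747).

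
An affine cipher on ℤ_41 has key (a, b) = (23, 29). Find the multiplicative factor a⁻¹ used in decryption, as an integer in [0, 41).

25

Run Euclid on (41, 23):
41 = 1·23 + 18
23 = 1·18 + 5
18 = 3·5 + 3
5 = 1·3 + 2
3 = 1·2 + 1
2 = 2·1 + 0
Since gcd(23, 41) = 1, back-substitute to write 1 as a combination:
1 = 3 − 2
1 = −5 + 2·3
1 = 2·18 − 7·5
1 = −7·23 + 9·18
1 = 9·41 − 16·23
So 23·(-16) ≡ 1 (mod 41), and -16 ≡ 25 (mod 41).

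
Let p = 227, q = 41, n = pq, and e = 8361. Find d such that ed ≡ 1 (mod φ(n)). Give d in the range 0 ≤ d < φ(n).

φ(n) = (p−1)(q−1) = 226·40 = 9040.
Need d with 8361·d ≡ 1 (mod 9040). Apply the extended Euclidean algorithm:
9040 = 1·8361 + 679
8361 = 12·679 + 213
679 = 3·213 + 40
213 = 5·40 + 13
40 = 3·13 + 1
13 = 13·1 + 0
Back-substitute:
1 = 40 − 3·13
1 = −3·213 + 16·40
1 = 16·679 − 51·213
1 = −51·8361 + 628·679
1 = 628·9040 − 679·8361
So 8361·(-679) ≡ 1 (mod 9040), hence d ≡ -679 ≡ 8361 (mod 9040).

8361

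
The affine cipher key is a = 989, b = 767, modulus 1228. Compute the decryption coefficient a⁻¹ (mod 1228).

Extended Euclidean algorithm:
1228 = 1·989 + 239
989 = 4·239 + 33
239 = 7·33 + 8
33 = 4·8 + 1
8 = 8·1 + 0
The gcd is 1. Working backward:
1 = 33 − 4·8
1 = −4·239 + 29·33
1 = 29·989 − 120·239
1 = −120·1228 + 149·989
So 989·149 ≡ 1 (mod 1228).

149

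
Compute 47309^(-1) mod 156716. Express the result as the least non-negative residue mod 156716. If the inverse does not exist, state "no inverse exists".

49593

gcd(156716, 47309) by repeated division:
156716 = 3·47309 + 14789
47309 = 3·14789 + 2942
14789 = 5·2942 + 79
2942 = 37·79 + 19
79 = 4·19 + 3
19 = 6·3 + 1
3 = 3·1 + 0
The gcd is 1. Working backward:
1 = 19 − 6·3
1 = −6·79 + 25·19
1 = 25·2942 − 931·79
1 = −931·14789 + 4680·2942
1 = 4680·47309 − 14971·14789
1 = −14971·156716 + 49593·47309
So 47309·49593 ≡ 1 (mod 156716).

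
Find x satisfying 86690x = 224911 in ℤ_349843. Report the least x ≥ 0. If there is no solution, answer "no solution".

First find gcd(86690, 349843):
349843 = 4·86690 + 3083
86690 = 28·3083 + 366
3083 = 8·366 + 155
366 = 2·155 + 56
155 = 2·56 + 43
56 = 1·43 + 13
43 = 3·13 + 4
13 = 3·4 + 1
4 = 4·1 + 0
gcd = 1, so a unique solution mod 349843 exists.
Back-substitute for the Bézout coefficients:
1 = 13 − 3·4
1 = −3·43 + 10·13
1 = 10·56 − 13·43
1 = −13·155 + 36·56
1 = 36·366 − 85·155
1 = −85·3083 + 716·366
1 = 716·86690 − 20133·3083
1 = −20133·349843 + 81248·86690
So 86690·(81248) ≡ 1 (mod 349843), giving 86690⁻¹ ≡ 81248.
x ≡ 86690⁻¹·224911 ≡ 81248·224911 ≡ 219509 (mod 349843).

219509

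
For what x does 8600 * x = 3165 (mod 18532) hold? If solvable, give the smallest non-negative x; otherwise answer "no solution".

gcd(8600, 18532):
18532 = 2×8600 + 1332
8600 = 6×1332 + 608
1332 = 2×608 + 116
608 = 5×116 + 28
116 = 4×28 + 4
28 = 7×4 + 0
gcd = 4, but 4 ∤ 3165, so the congruence has no solution.

no solution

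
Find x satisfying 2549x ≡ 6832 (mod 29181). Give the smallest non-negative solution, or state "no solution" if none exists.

First find gcd(2549, 29181):
29181 = 11×2549 + 1142
2549 = 2×1142 + 265
1142 = 4×265 + 82
265 = 3×82 + 19
82 = 4×19 + 6
19 = 3×6 + 1
6 = 6×1 + 0
gcd = 1, so a unique solution mod 29181 exists.
Back-substitute for the Bézout coefficients:
1 = 19 − 3·6
1 = −3·82 + 13·19
1 = 13·265 − 42·82
1 = −42·1142 + 181·265
1 = 181·2549 − 404·1142
1 = −404·29181 + 4625·2549
So 2549·(4625) ≡ 1 (mod 29181), giving 2549⁻¹ ≡ 4625.
x ≡ 2549⁻¹·6832 ≡ 4625·6832 ≡ 24158 (mod 29181).

24158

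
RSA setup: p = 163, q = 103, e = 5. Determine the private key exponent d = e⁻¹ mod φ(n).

φ(n) = (p−1)(q−1) = 162·102 = 16524.
Need d with 5·d ≡ 1 (mod 16524). Apply the extended Euclidean algorithm:
16524 = 3304*5 + 4
5 = 1*4 + 1
4 = 4*1 + 0
Back-substitute:
1 = 5 − 4
1 = −16524 + 3305·5
So 5·3305 ≡ 1 (mod 16524), hence d = 3305.

3305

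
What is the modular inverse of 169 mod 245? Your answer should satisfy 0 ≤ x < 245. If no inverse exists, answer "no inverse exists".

Apply the Euclidean algorithm to 245 and 169:
245 = 1×169 + 76
169 = 2×76 + 17
76 = 4×17 + 8
17 = 2×8 + 1
8 = 8×1 + 0
gcd = 1, so the inverse exists. Back-substitute:
1 = 17 − 2·8
1 = −2·76 + 9·17
1 = 9·169 − 20·76
1 = −20·245 + 29·169
So 169·29 ≡ 1 (mod 245).

29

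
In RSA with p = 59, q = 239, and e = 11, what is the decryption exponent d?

1255

φ(n) = (p−1)(q−1) = 58·238 = 13804.
Need d with 11·d ≡ 1 (mod 13804). Apply the extended Euclidean algorithm:
13804 = 1254·11 + 10
11 = 1·10 + 1
10 = 10·1 + 0
Back-substitute:
1 = 11 − 10
1 = −13804 + 1255·11
So 11·1255 ≡ 1 (mod 13804), hence d = 1255.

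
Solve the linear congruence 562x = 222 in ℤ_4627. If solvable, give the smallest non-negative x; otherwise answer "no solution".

First find gcd(562, 4627):
4627 = 8×562 + 131
562 = 4×131 + 38
131 = 3×38 + 17
38 = 2×17 + 4
17 = 4×4 + 1
4 = 4×1 + 0
gcd = 1, so a unique solution mod 4627 exists.
Back-substitute for the Bézout coefficients:
1 = 17 − 4·4
1 = −4·38 + 9·17
1 = 9·131 − 31·38
1 = −31·562 + 133·131
1 = 133·4627 − 1095·562
So 562·(-1095) ≡ 1 (mod 4627), giving 562⁻¹ ≡ 3532.
x ≡ 562⁻¹·222 ≡ 3532·222 ≡ 2141 (mod 4627).

2141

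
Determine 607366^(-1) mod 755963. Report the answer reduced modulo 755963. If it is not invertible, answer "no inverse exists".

721654

Extended Euclidean algorithm:
755963 = 1·607366 + 148597
607366 = 4·148597 + 12978
148597 = 11·12978 + 5839
12978 = 2·5839 + 1300
5839 = 4·1300 + 639
1300 = 2·639 + 22
639 = 29·22 + 1
22 = 22·1 + 0
gcd = 1, so the inverse exists. Back-substitute:
1 = 639 − 29·22
1 = −29·1300 + 59·639
1 = 59·5839 − 265·1300
1 = −265·12978 + 589·5839
1 = 589·148597 − 6744·12978
1 = −6744·607366 + 27565·148597
1 = 27565·755963 − 34309·607366
Thus 607366·(-34309) ≡ 1 (mod 755963); reducing, -34309 mod 755963 = 721654.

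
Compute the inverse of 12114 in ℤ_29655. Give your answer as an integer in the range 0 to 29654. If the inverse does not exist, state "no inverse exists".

Compute gcd(12114, 29655):
29655 = 2*12114 + 5427
12114 = 2*5427 + 1260
5427 = 4*1260 + 387
1260 = 3*387 + 99
387 = 3*99 + 90
99 = 1*90 + 9
90 = 10*9 + 0
The gcd is 9, not 1, hence no inverse exists.

no inverse exists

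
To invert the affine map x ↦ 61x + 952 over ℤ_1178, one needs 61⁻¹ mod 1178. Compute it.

gcd(1178, 61) by repeated division:
1178 = 19*61 + 19
61 = 3*19 + 4
19 = 4*4 + 3
4 = 1*3 + 1
3 = 3*1 + 0
gcd = 1, so the inverse exists. Back-substitute:
1 = 4 − 3
1 = −19 + 5·4
1 = 5·61 − 16·19
1 = −16·1178 + 309·61
So 61·309 ≡ 1 (mod 1178).

309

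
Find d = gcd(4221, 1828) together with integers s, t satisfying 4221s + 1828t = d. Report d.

1

Repeated division:
4221 = 2×1828 + 565
1828 = 3×565 + 133
565 = 4×133 + 33
133 = 4×33 + 1
33 = 33×1 + 0
gcd(4221, 1828) = 1.
Back-substituting:
1 = 133 − 4·33
1 = −4·565 + 17·133
1 = 17·1828 − 55·565
1 = −55·4221 + 127·1828
So 1 = (-55)·4221 + (127)·1828.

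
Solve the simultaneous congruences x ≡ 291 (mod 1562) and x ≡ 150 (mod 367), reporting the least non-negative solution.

Write x = 291 + 1562·k. Then 1562·k ≡ 150 − 291 ≡ 226 (mod 367).
Need 1562⁻¹ mod 367. Extended Euclid on (367, 94):
367 = 3*94 + 85
94 = 1*85 + 9
85 = 9*9 + 4
9 = 2*4 + 1
4 = 4*1 + 0
Back-substitute:
1 = 9 − 2·4
1 = −2·85 + 19·9
1 = 19·94 − 21·85
1 = −21·367 + 82·94
1562⁻¹ ≡ 82 (mod 367), so k ≡ 82·226 ≡ 182 (mod 367).
x = 291 + 1562·182 = 284575.

284575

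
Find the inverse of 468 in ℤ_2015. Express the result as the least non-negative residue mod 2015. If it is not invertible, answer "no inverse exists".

Compute gcd(468, 2015):
2015 = 4×468 + 143
468 = 3×143 + 39
143 = 3×39 + 26
39 = 1×26 + 13
26 = 2×13 + 0
gcd(468, 2015) = 13 ≠ 1, so 468 has no multiplicative inverse modulo 2015.

no inverse exists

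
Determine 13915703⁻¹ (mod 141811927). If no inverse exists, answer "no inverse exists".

124770867

Extended Euclidean algorithm:
141811927 = 10*13915703 + 2654897
13915703 = 5*2654897 + 641218
2654897 = 4*641218 + 90025
641218 = 7*90025 + 11043
90025 = 8*11043 + 1681
11043 = 6*1681 + 957
1681 = 1*957 + 724
957 = 1*724 + 233
724 = 3*233 + 25
233 = 9*25 + 8
25 = 3*8 + 1
8 = 8*1 + 0
The gcd is 1. Working backward:
1 = 25 − 3·8
1 = −3·233 + 28·25
1 = 28·724 − 87·233
1 = −87·957 + 115·724
1 = 115·1681 − 202·957
1 = −202·11043 + 1327·1681
1 = 1327·90025 − 10818·11043
1 = −10818·641218 + 77053·90025
1 = 77053·2654897 − 319030·641218
1 = −319030·13915703 + 1672203·2654897
1 = 1672203·141811927 − 17041060·13915703
So 13915703·(-17041060) ≡ 1 (mod 141811927), and -17041060 ≡ 124770867 (mod 141811927).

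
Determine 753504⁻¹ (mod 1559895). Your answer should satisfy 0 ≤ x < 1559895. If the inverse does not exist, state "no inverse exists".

Compute gcd(753504, 1559895):
1559895 = 2×753504 + 52887
753504 = 14×52887 + 13086
52887 = 4×13086 + 543
13086 = 24×543 + 54
543 = 10×54 + 3
54 = 18×3 + 0
The gcd is 3, not 1, hence no inverse exists.

no inverse exists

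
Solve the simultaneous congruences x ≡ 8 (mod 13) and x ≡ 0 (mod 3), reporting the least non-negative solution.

Write x = 8 + 13·k. Then 13·k ≡ 0 − 8 ≡ 1 (mod 3).
Need 13⁻¹ mod 3. Extended Euclid on (3, 1):
3 = 3*1 + 0
13⁻¹ ≡ 1 (mod 3), so k ≡ 1·1 ≡ 1 (mod 3).
x = 8 + 13·1 = 21.

21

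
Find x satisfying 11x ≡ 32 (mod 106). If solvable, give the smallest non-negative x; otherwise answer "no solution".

80

First find gcd(11, 106):
106 = 9·11 + 7
11 = 1·7 + 4
7 = 1·4 + 3
4 = 1·3 + 1
3 = 3·1 + 0
gcd = 1, so a unique solution mod 106 exists.
Back-substitute for the Bézout coefficients:
1 = 4 − 3
1 = −7 + 2·4
1 = 2·11 − 3·7
1 = −3·106 + 29·11
So 11·(29) ≡ 1 (mod 106), giving 11⁻¹ ≡ 29.
x ≡ 11⁻¹·32 ≡ 29·32 ≡ 80 (mod 106).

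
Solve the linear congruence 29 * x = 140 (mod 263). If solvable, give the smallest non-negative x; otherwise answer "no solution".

First find gcd(29, 263):
263 = 9×29 + 2
29 = 14×2 + 1
2 = 2×1 + 0
gcd = 1, so a unique solution mod 263 exists.
Back-substitute for the Bézout coefficients:
1 = 29 − 14·2
1 = −14·263 + 127·29
So 29·(127) ≡ 1 (mod 263), giving 29⁻¹ ≡ 127.
x ≡ 29⁻¹·140 ≡ 127·140 ≡ 159 (mod 263).

159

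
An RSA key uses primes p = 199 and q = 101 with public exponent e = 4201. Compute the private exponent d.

17401

φ(n) = (p−1)(q−1) = 198·100 = 19800.
Need d with 4201·d ≡ 1 (mod 19800). Apply the extended Euclidean algorithm:
19800 = 4*4201 + 2996
4201 = 1*2996 + 1205
2996 = 2*1205 + 586
1205 = 2*586 + 33
586 = 17*33 + 25
33 = 1*25 + 8
25 = 3*8 + 1
8 = 8*1 + 0
Back-substitute:
1 = 25 − 3·8
1 = −3·33 + 4·25
1 = 4·586 − 71·33
1 = −71·1205 + 146·586
1 = 146·2996 − 363·1205
1 = −363·4201 + 509·2996
1 = 509·19800 − 2399·4201
So 4201·(-2399) ≡ 1 (mod 19800), hence d ≡ -2399 ≡ 17401 (mod 19800).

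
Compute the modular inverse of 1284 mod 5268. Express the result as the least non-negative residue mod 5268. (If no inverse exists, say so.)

no inverse exists

Euclidean algorithm on 5268, 1284:
5268 = 4*1284 + 132
1284 = 9*132 + 96
132 = 1*96 + 36
96 = 2*36 + 24
36 = 1*24 + 12
24 = 2*12 + 0
The gcd is 12, not 1, hence no inverse exists.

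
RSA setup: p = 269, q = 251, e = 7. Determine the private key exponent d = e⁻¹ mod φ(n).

φ(n) = (p−1)(q−1) = 268·250 = 67000.
Need d with 7·d ≡ 1 (mod 67000). Apply the extended Euclidean algorithm:
67000 = 9571*7 + 3
7 = 2*3 + 1
3 = 3*1 + 0
Back-substitute:
1 = 7 − 2·3
1 = −2·67000 + 19143·7
So 7·19143 ≡ 1 (mod 67000), hence d = 19143.

19143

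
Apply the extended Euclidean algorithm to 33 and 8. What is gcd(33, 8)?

1

Repeated division:
33 = 4*8 + 1
8 = 8*1 + 0
gcd(33, 8) = 1.
Working backward:
1 = 33 − 4·8
So 1 = (1)·33 + (-4)·8.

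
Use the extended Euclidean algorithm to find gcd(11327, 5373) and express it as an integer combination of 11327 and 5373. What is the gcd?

1

Apply Euclid's algorithm to 11327 and 5373:
11327 = 2×5373 + 581
5373 = 9×581 + 144
581 = 4×144 + 5
144 = 28×5 + 4
5 = 1×4 + 1
4 = 4×1 + 0
gcd(11327, 5373) = 1.
Working backward:
1 = 5 − 4
1 = −144 + 29·5
1 = 29·581 − 117·144
1 = −117·5373 + 1082·581
1 = 1082·11327 − 2281·5373
So 1 = (1082)·11327 + (-2281)·5373.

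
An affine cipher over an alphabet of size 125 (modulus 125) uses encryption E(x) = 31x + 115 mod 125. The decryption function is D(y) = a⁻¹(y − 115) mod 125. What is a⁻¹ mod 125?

121

Apply the Euclidean algorithm to 125 and 31:
125 = 4*31 + 1
31 = 31*1 + 0
The gcd is 1. Working backward:
1 = 125 − 4·31
So 31·(-4) ≡ 1 (mod 125), and -4 ≡ 121 (mod 125).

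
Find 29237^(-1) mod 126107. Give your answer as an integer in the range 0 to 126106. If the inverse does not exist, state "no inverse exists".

gcd(126107, 29237) by repeated division:
126107 = 4·29237 + 9159
29237 = 3·9159 + 1760
9159 = 5·1760 + 359
1760 = 4·359 + 324
359 = 1·324 + 35
324 = 9·35 + 9
35 = 3·9 + 8
9 = 1·8 + 1
8 = 8·1 + 0
The gcd is 1. Working backward:
1 = 9 − 8
1 = −35 + 4·9
1 = 4·324 − 37·35
1 = −37·359 + 41·324
1 = 41·1760 − 201·359
1 = −201·9159 + 1046·1760
1 = 1046·29237 − 3339·9159
1 = −3339·126107 + 14402·29237
So 29237·14402 ≡ 1 (mod 126107).

14402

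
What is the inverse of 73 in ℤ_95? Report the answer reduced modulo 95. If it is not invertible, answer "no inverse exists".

Extended Euclidean algorithm:
95 = 1*73 + 22
73 = 3*22 + 7
22 = 3*7 + 1
7 = 7*1 + 0
Since gcd(73, 95) = 1, back-substitute to write 1 as a combination:
1 = 22 − 3·7
1 = −3·73 + 10·22
1 = 10·95 − 13·73
Hence 73⁻¹ ≡ -13 ≡ 82 (mod 95).

82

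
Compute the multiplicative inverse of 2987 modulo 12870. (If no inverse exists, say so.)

Apply the Euclidean algorithm to 12870 and 2987:
12870 = 4·2987 + 922
2987 = 3·922 + 221
922 = 4·221 + 38
221 = 5·38 + 31
38 = 1·31 + 7
31 = 4·7 + 3
7 = 2·3 + 1
3 = 3·1 + 0
gcd = 1, so the inverse exists. Back-substitute:
1 = 7 − 2·3
1 = −2·31 + 9·7
1 = 9·38 − 11·31
1 = −11·221 + 64·38
1 = 64·922 − 267·221
1 = −267·2987 + 865·922
1 = 865·12870 − 3727·2987
So 2987·(-3727) ≡ 1 (mod 12870), and -3727 ≡ 9143 (mod 12870).

9143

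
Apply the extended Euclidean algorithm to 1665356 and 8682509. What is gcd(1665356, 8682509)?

11

Euclidean algorithm:
8682509 = 5×1665356 + 355729
1665356 = 4×355729 + 242440
355729 = 1×242440 + 113289
242440 = 2×113289 + 15862
113289 = 7×15862 + 2255
15862 = 7×2255 + 77
2255 = 29×77 + 22
77 = 3×22 + 11
22 = 2×11 + 0
gcd(1665356, 8682509) = 11.
Working backward:
11 = 77 − 3·22
11 = −3·2255 + 88·77
11 = 88·15862 − 619·2255
11 = −619·113289 + 4421·15862
11 = 4421·242440 − 9461·113289
11 = −9461·355729 + 13882·242440
11 = 13882·1665356 − 64989·355729
11 = −64989·8682509 + 338827·1665356
So 11 = (-64989)·8682509 + (338827)·1665356.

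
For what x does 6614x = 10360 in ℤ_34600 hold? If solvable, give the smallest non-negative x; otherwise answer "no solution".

First find gcd(6614, 34600):
34600 = 5·6614 + 1530
6614 = 4·1530 + 494
1530 = 3·494 + 48
494 = 10·48 + 14
48 = 3·14 + 6
14 = 2·6 + 2
6 = 3·2 + 0
gcd = 2 and 2 | 10360, so solutions exist. Divide through by 2: 3307x ≡ 5180 (mod 17300).
Now find 3307⁻¹ mod 17300:
17300 = 5*3307 + 765
3307 = 4*765 + 247
765 = 3*247 + 24
247 = 10*24 + 7
24 = 3*7 + 3
7 = 2*3 + 1
3 = 3*1 + 0
Back-substitute:
1 = 7 − 2·3
1 = −2·24 + 7·7
1 = 7·247 − 72·24
1 = −72·765 + 223·247
1 = 223·3307 − 964·765
1 = −964·17300 + 5043·3307
So 3307⁻¹ ≡ 5043 (mod 17300).
Then x ≡ 5043·5180 ≡ 17040 (mod 17300); the smallest non-negative solution is x = 17040.

17040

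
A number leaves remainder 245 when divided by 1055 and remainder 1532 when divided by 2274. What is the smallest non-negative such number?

1870760

Write x = 245 + 1055·k. Then 1055·k ≡ 1532 − 245 ≡ 1287 (mod 2274).
Need 1055⁻¹ mod 2274. Extended Euclid on (2274, 1055):
2274 = 2×1055 + 164
1055 = 6×164 + 71
164 = 2×71 + 22
71 = 3×22 + 5
22 = 4×5 + 2
5 = 2×2 + 1
2 = 2×1 + 0
Back-substitute:
1 = 5 − 2·2
1 = −2·22 + 9·5
1 = 9·71 − 29·22
1 = −29·164 + 67·71
1 = 67·1055 − 431·164
1 = −431·2274 + 929·1055
1055⁻¹ ≡ 929 (mod 2274), so k ≡ 929·1287 ≡ 1773 (mod 2274).
x = 245 + 1055·1773 = 1870760.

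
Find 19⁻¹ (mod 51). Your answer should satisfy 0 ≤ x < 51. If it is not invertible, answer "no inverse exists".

gcd(51, 19) by repeated division:
51 = 2·19 + 13
19 = 1·13 + 6
13 = 2·6 + 1
6 = 6·1 + 0
gcd = 1, so the inverse exists. Back-substitute:
1 = 13 − 2·6
1 = −2·19 + 3·13
1 = 3·51 − 8·19
Thus 19·(-8) ≡ 1 (mod 51); reducing, -8 mod 51 = 43.

43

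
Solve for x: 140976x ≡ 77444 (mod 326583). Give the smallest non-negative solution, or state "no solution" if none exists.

no solution

gcd(140976, 326583):
326583 = 2×140976 + 44631
140976 = 3×44631 + 7083
44631 = 6×7083 + 2133
7083 = 3×2133 + 684
2133 = 3×684 + 81
684 = 8×81 + 36
81 = 2×36 + 9
36 = 4×9 + 0
gcd = 9, but 9 ∤ 77444, so the congruence has no solution.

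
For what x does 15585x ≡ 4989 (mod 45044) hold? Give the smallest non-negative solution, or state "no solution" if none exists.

39261

First find gcd(15585, 45044):
45044 = 2×15585 + 13874
15585 = 1×13874 + 1711
13874 = 8×1711 + 186
1711 = 9×186 + 37
186 = 5×37 + 1
37 = 37×1 + 0
gcd = 1, so a unique solution mod 45044 exists.
Back-substitute for the Bézout coefficients:
1 = 186 − 5·37
1 = −5·1711 + 46·186
1 = 46·13874 − 373·1711
1 = −373·15585 + 419·13874
1 = 419·45044 − 1211·15585
So 15585·(-1211) ≡ 1 (mod 45044), giving 15585⁻¹ ≡ 43833.
x ≡ 15585⁻¹·4989 ≡ 43833·4989 ≡ 39261 (mod 45044).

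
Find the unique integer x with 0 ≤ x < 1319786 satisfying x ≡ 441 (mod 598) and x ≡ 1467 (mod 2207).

641497

Write x = 441 + 598·k. Then 598·k ≡ 1467 − 441 ≡ 1026 (mod 2207).
Need 598⁻¹ mod 2207. Extended Euclid on (2207, 598):
2207 = 3·598 + 413
598 = 1·413 + 185
413 = 2·185 + 43
185 = 4·43 + 13
43 = 3·13 + 4
13 = 3·4 + 1
4 = 4·1 + 0
Back-substitute:
1 = 13 − 3·4
1 = −3·43 + 10·13
1 = 10·185 − 43·43
1 = −43·413 + 96·185
1 = 96·598 − 139·413
1 = −139·2207 + 513·598
598⁻¹ ≡ 513 (mod 2207), so k ≡ 513·1026 ≡ 1072 (mod 2207).
x = 441 + 598·1072 = 641497.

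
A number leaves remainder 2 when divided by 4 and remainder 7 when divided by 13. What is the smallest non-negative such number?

46

Write x = 2 + 4·k. Then 4·k ≡ 7 − 2 ≡ 5 (mod 13).
Need 4⁻¹ mod 13. Extended Euclid on (13, 4):
13 = 3*4 + 1
4 = 4*1 + 0
Back-substitute:
1 = 13 − 3·4
4⁻¹ ≡ 10 (mod 13), so k ≡ 10·5 ≡ 11 (mod 13).
x = 2 + 4·11 = 46.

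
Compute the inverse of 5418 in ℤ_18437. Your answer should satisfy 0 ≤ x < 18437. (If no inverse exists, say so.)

Run Euclid on (18437, 5418):
18437 = 3×5418 + 2183
5418 = 2×2183 + 1052
2183 = 2×1052 + 79
1052 = 13×79 + 25
79 = 3×25 + 4
25 = 6×4 + 1
4 = 4×1 + 0
The gcd is 1. Working backward:
1 = 25 − 6·4
1 = −6·79 + 19·25
1 = 19·1052 − 253·79
1 = −253·2183 + 525·1052
1 = 525·5418 − 1303·2183
1 = −1303·18437 + 4434·5418
So 5418·4434 ≡ 1 (mod 18437).

4434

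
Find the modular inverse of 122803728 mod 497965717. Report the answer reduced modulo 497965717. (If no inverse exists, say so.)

Apply the Euclidean algorithm to 497965717 and 122803728:
497965717 = 4*122803728 + 6750805
122803728 = 18*6750805 + 1289238
6750805 = 5*1289238 + 304615
1289238 = 4*304615 + 70778
304615 = 4*70778 + 21503
70778 = 3*21503 + 6269
21503 = 3*6269 + 2696
6269 = 2*2696 + 877
2696 = 3*877 + 65
877 = 13*65 + 32
65 = 2*32 + 1
32 = 32*1 + 0
The gcd is 1. Working backward:
1 = 65 − 2·32
1 = −2·877 + 27·65
1 = 27·2696 − 83·877
1 = −83·6269 + 193·2696
1 = 193·21503 − 662·6269
1 = −662·70778 + 2179·21503
1 = 2179·304615 − 9378·70778
1 = −9378·1289238 + 39691·304615
1 = 39691·6750805 − 207833·1289238
1 = −207833·122803728 + 3780685·6750805
1 = 3780685·497965717 − 15330573·122803728
Hence 122803728⁻¹ ≡ -15330573 ≡ 482635144 (mod 497965717).

482635144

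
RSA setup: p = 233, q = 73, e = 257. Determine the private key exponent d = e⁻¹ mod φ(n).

φ(n) = (p−1)(q−1) = 232·72 = 16704.
Need d with 257·d ≡ 1 (mod 16704). Apply the extended Euclidean algorithm:
16704 = 64*257 + 256
257 = 1*256 + 1
256 = 256*1 + 0
Back-substitute:
1 = 257 − 256
1 = −16704 + 65·257
So 257·65 ≡ 1 (mod 16704), hence d = 65.

65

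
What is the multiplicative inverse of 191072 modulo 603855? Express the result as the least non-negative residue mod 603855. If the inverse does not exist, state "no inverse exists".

Euclidean algorithm on 603855, 191072:
603855 = 3×191072 + 30639
191072 = 6×30639 + 7238
30639 = 4×7238 + 1687
7238 = 4×1687 + 490
1687 = 3×490 + 217
490 = 2×217 + 56
217 = 3×56 + 49
56 = 1×49 + 7
49 = 7×7 + 0
The gcd is 7, not 1, hence no inverse exists.

no inverse exists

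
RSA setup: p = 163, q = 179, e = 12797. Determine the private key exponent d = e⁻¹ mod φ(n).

20573

φ(n) = (p−1)(q−1) = 162·178 = 28836.
Need d with 12797·d ≡ 1 (mod 28836). Apply the extended Euclidean algorithm:
28836 = 2×12797 + 3242
12797 = 3×3242 + 3071
3242 = 1×3071 + 171
3071 = 17×171 + 164
171 = 1×164 + 7
164 = 23×7 + 3
7 = 2×3 + 1
3 = 3×1 + 0
Back-substitute:
1 = 7 − 2·3
1 = −2·164 + 47·7
1 = 47·171 − 49·164
1 = −49·3071 + 880·171
1 = 880·3242 − 929·3071
1 = −929·12797 + 3667·3242
1 = 3667·28836 − 8263·12797
So 12797·(-8263) ≡ 1 (mod 28836), hence d ≡ -8263 ≡ 20573 (mod 28836).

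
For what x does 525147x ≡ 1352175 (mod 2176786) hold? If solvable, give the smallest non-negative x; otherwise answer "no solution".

657867

First find gcd(525147, 2176786):
2176786 = 4×525147 + 76198
525147 = 6×76198 + 67959
76198 = 1×67959 + 8239
67959 = 8×8239 + 2047
8239 = 4×2047 + 51
2047 = 40×51 + 7
51 = 7×7 + 2
7 = 3×2 + 1
2 = 2×1 + 0
gcd = 1, so a unique solution mod 2176786 exists.
Back-substitute for the Bézout coefficients:
1 = 7 − 3·2
1 = −3·51 + 22·7
1 = 22·2047 − 883·51
1 = −883·8239 + 3554·2047
1 = 3554·67959 − 29315·8239
1 = −29315·76198 + 32869·67959
1 = 32869·525147 − 226529·76198
1 = −226529·2176786 + 938985·525147
So 525147·(938985) ≡ 1 (mod 2176786), giving 525147⁻¹ ≡ 938985.
x ≡ 525147⁻¹·1352175 ≡ 938985·1352175 ≡ 657867 (mod 2176786).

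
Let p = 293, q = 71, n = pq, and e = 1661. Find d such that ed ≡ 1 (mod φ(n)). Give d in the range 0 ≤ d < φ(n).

φ(n) = (p−1)(q−1) = 292·70 = 20440.
Need d with 1661·d ≡ 1 (mod 20440). Apply the extended Euclidean algorithm:
20440 = 12×1661 + 508
1661 = 3×508 + 137
508 = 3×137 + 97
137 = 1×97 + 40
97 = 2×40 + 17
40 = 2×17 + 6
17 = 2×6 + 5
6 = 1×5 + 1
5 = 5×1 + 0
Back-substitute:
1 = 6 − 5
1 = −17 + 3·6
1 = 3·40 − 7·17
1 = −7·97 + 17·40
1 = 17·137 − 24·97
1 = −24·508 + 89·137
1 = 89·1661 − 291·508
1 = −291·20440 + 3581·1661
So 1661·3581 ≡ 1 (mod 20440), hence d = 3581.

3581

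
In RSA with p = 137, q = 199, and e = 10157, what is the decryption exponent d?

φ(n) = (p−1)(q−1) = 136·198 = 26928.
Need d with 10157·d ≡ 1 (mod 26928). Apply the extended Euclidean algorithm:
26928 = 2·10157 + 6614
10157 = 1·6614 + 3543
6614 = 1·3543 + 3071
3543 = 1·3071 + 472
3071 = 6·472 + 239
472 = 1·239 + 233
239 = 1·233 + 6
233 = 38·6 + 5
6 = 1·5 + 1
5 = 5·1 + 0
Back-substitute:
1 = 6 − 5
1 = −233 + 39·6
1 = 39·239 − 40·233
1 = −40·472 + 79·239
1 = 79·3071 − 514·472
1 = −514·3543 + 593·3071
1 = 593·6614 − 1107·3543
1 = −1107·10157 + 1700·6614
1 = 1700·26928 − 4507·10157
So 10157·(-4507) ≡ 1 (mod 26928), hence d ≡ -4507 ≡ 22421 (mod 26928).

22421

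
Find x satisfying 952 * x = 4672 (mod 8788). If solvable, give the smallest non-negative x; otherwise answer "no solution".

448

First find gcd(952, 8788):
8788 = 9·952 + 220
952 = 4·220 + 72
220 = 3·72 + 4
72 = 18·4 + 0
gcd = 4 and 4 | 4672, so solutions exist. Divide through by 4: 238x ≡ 1168 (mod 2197).
Now find 238⁻¹ mod 2197:
2197 = 9·238 + 55
238 = 4·55 + 18
55 = 3·18 + 1
18 = 18·1 + 0
Back-substitute:
1 = 55 − 3·18
1 = −3·238 + 13·55
1 = 13·2197 − 120·238
So 238·(-120) ≡ 1 (mod 2197), i.e. 238⁻¹ ≡ 2077.
Then x ≡ 2077·1168 ≡ 448 (mod 2197); the smallest non-negative solution is x = 448.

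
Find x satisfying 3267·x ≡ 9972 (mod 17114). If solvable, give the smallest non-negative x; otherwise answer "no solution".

14194

First find gcd(3267, 17114):
17114 = 5×3267 + 779
3267 = 4×779 + 151
779 = 5×151 + 24
151 = 6×24 + 7
24 = 3×7 + 3
7 = 2×3 + 1
3 = 3×1 + 0
gcd = 1, so a unique solution mod 17114 exists.
Back-substitute for the Bézout coefficients:
1 = 7 − 2·3
1 = −2·24 + 7·7
1 = 7·151 − 44·24
1 = −44·779 + 227·151
1 = 227·3267 − 952·779
1 = −952·17114 + 4987·3267
So 3267·(4987) ≡ 1 (mod 17114), giving 3267⁻¹ ≡ 4987.
x ≡ 3267⁻¹·9972 ≡ 4987·9972 ≡ 14194 (mod 17114).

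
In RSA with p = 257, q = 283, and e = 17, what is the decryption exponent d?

21233

φ(n) = (p−1)(q−1) = 256·282 = 72192.
Need d with 17·d ≡ 1 (mod 72192). Apply the extended Euclidean algorithm:
72192 = 4246·17 + 10
17 = 1·10 + 7
10 = 1·7 + 3
7 = 2·3 + 1
3 = 3·1 + 0
Back-substitute:
1 = 7 − 2·3
1 = −2·10 + 3·7
1 = 3·17 − 5·10
1 = −5·72192 + 21233·17
So 17·21233 ≡ 1 (mod 72192), hence d = 21233.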